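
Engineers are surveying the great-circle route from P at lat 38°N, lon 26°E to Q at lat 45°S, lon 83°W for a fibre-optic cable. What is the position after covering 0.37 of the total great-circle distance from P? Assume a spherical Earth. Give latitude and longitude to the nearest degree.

≈ lat 6°N, lon 13°W

Convert each endpoint to a unit vector on the sphere (x = cos φ cos λ, y = cos φ sin λ, z = sin φ).
The central angle between the endpoints is δ = arccos(p₁·p₂) ≈ 2.235 rad (128.1°).
Interpolate at f = 0.37 with slerp weights a = sin((1−f)δ)/sin δ ≈ 1.254, b = sin(fδ)/sin δ ≈ 0.935.
p = a·p₁ + b·p₂ ≈ (0.968, -0.223, 0.111); φ = arcsin(p_z) ≈ 6.36°, λ = atan2(p_y, p_x) ≈ -12.97°.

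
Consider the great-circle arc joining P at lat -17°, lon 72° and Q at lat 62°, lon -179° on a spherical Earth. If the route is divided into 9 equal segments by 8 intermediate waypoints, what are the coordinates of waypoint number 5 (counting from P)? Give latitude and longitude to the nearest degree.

≈ lat 38°, lon 105°

From cos δ = sin φ₁ sin φ₂ + cos φ₁ cos φ₂ cos Δλ, the central angle is δ ≈ 1.987 rad (113.8°).
Interpolate at f = 5/9 with slerp weights a = sin((1−f)δ)/sin δ ≈ 0.845, b = sin(fδ)/sin δ ≈ 0.976.
p = a·p₁ + b·p₂ ≈ (-0.209, 0.760, 0.615); φ = arcsin(p_z) ≈ 37.95°, λ = atan2(p_y, p_x) ≈ 105.34°.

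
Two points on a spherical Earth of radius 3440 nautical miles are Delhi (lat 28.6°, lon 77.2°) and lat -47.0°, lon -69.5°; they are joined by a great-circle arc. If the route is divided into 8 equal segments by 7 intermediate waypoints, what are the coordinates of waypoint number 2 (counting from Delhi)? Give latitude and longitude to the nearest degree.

Convert each endpoint to a unit vector on the sphere (x = cos φ cos λ, y = cos φ sin λ, z = sin φ).
The central angle between the endpoints is δ = arccos(p₁·p₂) ≈ 2.588 rad (148.3°).
Interpolate at f = 2/8 with slerp weights a = sin((1−f)δ)/sin δ ≈ 1.773, b = sin(fδ)/sin δ ≈ 1.146.
p = a·p₁ + b·p₂ ≈ (0.619, 0.786, 0.010); φ = arcsin(p_z) ≈ 0.59°, λ = atan2(p_y, p_x) ≈ 51.78°.

≈ lat 1°, lon 52°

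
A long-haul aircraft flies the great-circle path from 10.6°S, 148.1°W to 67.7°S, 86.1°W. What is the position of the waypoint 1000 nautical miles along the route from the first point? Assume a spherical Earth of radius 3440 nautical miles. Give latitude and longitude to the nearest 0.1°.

Convert each endpoint to a unit vector on the sphere (x = cos φ cos λ, y = cos φ sin λ, z = sin φ).
The central angle between the endpoints is δ = arccos(p₁·p₂) ≈ 1.218 rad (69.8°). The total great-circle distance is δ·R ≈ 1.218 × 3440 ≈ 4191 nmi, so the target fraction is f = 1000/4191 ≈ 0.239.
Interpolate at f ≈ 0.239 with slerp weights a = sin((1−f)δ)/sin δ ≈ 0.853, b = sin(fδ)/sin δ ≈ 0.305.
p = a·p₁ + b·p₂ ≈ (-0.704, -0.558, -0.439); φ = arcsin(p_z) ≈ -26.07°, λ = atan2(p_y, p_x) ≈ -141.56°.

≈ 26.1°S, 141.6°W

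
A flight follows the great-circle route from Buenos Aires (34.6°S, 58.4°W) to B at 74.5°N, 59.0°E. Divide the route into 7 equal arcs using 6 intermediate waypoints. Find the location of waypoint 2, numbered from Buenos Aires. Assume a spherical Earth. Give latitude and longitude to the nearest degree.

≈ 1°N, 48°W

From cos δ = sin φ₁ sin φ₂ + cos φ₁ cos φ₂ cos Δλ, the central angle is δ ≈ 2.276 rad (130.4°).
Interpolate at f = 2/7 with slerp weights a = sin((1−f)δ)/sin δ ≈ 1.312, b = sin(fδ)/sin δ ≈ 0.795.
p = a·p₁ + b·p₂ ≈ (0.675, -0.737, 0.022); φ = arcsin(p_z) ≈ 1.24°, λ = atan2(p_y, p_x) ≈ -47.52°.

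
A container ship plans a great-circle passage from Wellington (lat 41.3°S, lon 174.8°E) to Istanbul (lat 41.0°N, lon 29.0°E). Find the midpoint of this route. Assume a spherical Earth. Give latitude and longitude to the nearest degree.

Write both endpoints as unit vectors p₁, p₂ with components (cos φ cos λ, cos φ sin λ, sin φ).
The central angle between the endpoints is δ = arccos(p₁·p₂) ≈ 2.695 rad (154.4°).
Interpolate at f = 1/2 with slerp weights a = sin((1−f)δ)/sin δ ≈ 2.258, b = sin(fδ)/sin δ ≈ 2.258.
p = a·p₁ + b·p₂ ≈ (-0.199, 0.980, -0.009); φ = arcsin(p_z) ≈ -0.51°, λ = atan2(p_y, p_x) ≈ 101.47°.

≈ lat 1°S, lon 101°E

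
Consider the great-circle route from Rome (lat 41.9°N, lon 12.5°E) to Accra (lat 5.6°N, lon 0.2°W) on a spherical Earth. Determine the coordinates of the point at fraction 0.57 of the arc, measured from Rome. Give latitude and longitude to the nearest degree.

The haversine formula gives a central angle δ ≈ 0.664 rad (38.0°) between the endpoints.
Interpolate at f = 0.57 with slerp weights a = sin((1−f)δ)/sin δ ≈ 0.457, b = sin(fδ)/sin δ ≈ 0.600.
p = a·p₁ + b·p₂ ≈ (0.929, 0.072, 0.364); φ = arcsin(p_z) ≈ 21.33°, λ = atan2(p_y, p_x) ≈ 4.40°.

≈ lat 21°N, lon 4°E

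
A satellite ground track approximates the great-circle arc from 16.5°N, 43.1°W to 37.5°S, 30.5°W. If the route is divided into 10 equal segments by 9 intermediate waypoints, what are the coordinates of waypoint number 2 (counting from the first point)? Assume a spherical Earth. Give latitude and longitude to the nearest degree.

≈ 6°N, 41°W

Convert each endpoint to a unit vector on the sphere (x = cos φ cos λ, y = cos φ sin λ, z = sin φ).
The central angle between the endpoints is δ = arccos(p₁·p₂) ≈ 0.965 rad (55.3°).
Interpolate at f = 2/10 with slerp weights a = sin((1−f)δ)/sin δ ≈ 0.849, b = sin(fδ)/sin δ ≈ 0.233.
p = a·p₁ + b·p₂ ≈ (0.754, -0.650, 0.099); φ = arcsin(p_z) ≈ 5.68°, λ = atan2(p_y, p_x) ≈ -40.77°.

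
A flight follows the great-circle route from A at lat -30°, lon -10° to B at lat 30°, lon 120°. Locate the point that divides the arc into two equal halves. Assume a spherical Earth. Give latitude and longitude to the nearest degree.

≈ lat 0°, lon 55°

Convert each endpoint to a unit vector on the sphere (x = cos φ cos λ, y = cos φ sin λ, z = sin φ).
The central angle between the endpoints is δ = arccos(p₁·p₂) ≈ 2.392 rad (137.1°).
Interpolate at f = 1/2 with slerp weights a = sin((1−f)δ)/sin δ ≈ 1.366, b = sin(fδ)/sin δ ≈ 1.366.
p = a·p₁ + b·p₂ ≈ (0.574, 0.819, 0.000); φ = arcsin(p_z) ≈ 0.00°, λ = atan2(p_y, p_x) ≈ 55.00°.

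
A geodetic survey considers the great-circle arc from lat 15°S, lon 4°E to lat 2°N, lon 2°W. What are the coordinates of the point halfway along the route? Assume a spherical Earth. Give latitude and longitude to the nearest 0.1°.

≈ lat 6.5°S, lon 0.9°E

Write both endpoints as unit vectors p₁, p₂ with components (cos φ cos λ, cos φ sin λ, sin φ).
The central angle between the endpoints is δ = arccos(p₁·p₂) ≈ 0.314 rad (18.0°).
Interpolate at f = 1/2 with slerp weights a = sin((1−f)δ)/sin δ ≈ 0.506, b = sin(fδ)/sin δ ≈ 0.506.
p = a·p₁ + b·p₂ ≈ (0.993, 0.016, -0.113); φ = arcsin(p_z) ≈ -6.51°, λ = atan2(p_y, p_x) ≈ 0.95°.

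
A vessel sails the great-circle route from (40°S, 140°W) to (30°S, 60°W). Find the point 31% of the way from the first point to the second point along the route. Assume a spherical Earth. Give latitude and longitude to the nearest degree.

From cos δ = sin φ₁ sin φ₂ + cos φ₁ cos φ₂ cos Δλ, the central angle is δ ≈ 1.119 rad (64.1°).
Interpolate at f = 0.31 with slerp weights a = sin((1−f)δ)/sin δ ≈ 0.775, b = sin(fδ)/sin δ ≈ 0.378.
p = a·p₁ + b·p₂ ≈ (-0.291, -0.665, -0.687); φ = arcsin(p_z) ≈ -43.42°, λ = atan2(p_y, p_x) ≈ -113.66°.

≈ (43°S, 114°W)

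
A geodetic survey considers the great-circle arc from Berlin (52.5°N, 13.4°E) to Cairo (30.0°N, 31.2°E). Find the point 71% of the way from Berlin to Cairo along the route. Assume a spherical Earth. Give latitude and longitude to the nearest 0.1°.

≈ (36.8°N, 27.2°E)

From cos δ = sin φ₁ sin φ₂ + cos φ₁ cos φ₂ cos Δλ, the central angle is δ ≈ 0.454 rad (26.0°).
Interpolate at f = 0.71 with slerp weights a = sin((1−f)δ)/sin δ ≈ 0.299, b = sin(fδ)/sin δ ≈ 0.722.
p = a·p₁ + b·p₂ ≈ (0.712, 0.366, 0.599); φ = arcsin(p_z) ≈ 36.77°, λ = atan2(p_y, p_x) ≈ 27.21°.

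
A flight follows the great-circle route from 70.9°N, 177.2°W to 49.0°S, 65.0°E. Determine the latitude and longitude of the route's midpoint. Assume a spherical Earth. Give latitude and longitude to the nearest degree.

Convert each endpoint to a unit vector on the sphere (x = cos φ cos λ, y = cos φ sin λ, z = sin φ).
The central angle between the endpoints is δ = arccos(p₁·p₂) ≈ 2.521 rad (144.4°).
Interpolate at f = 1/2 with slerp weights a = sin((1−f)δ)/sin δ ≈ 1.636, b = sin(fδ)/sin δ ≈ 1.636.
p = a·p₁ + b·p₂ ≈ (-0.081, 0.947, 0.311); φ = arcsin(p_z) ≈ 18.14°, λ = atan2(p_y, p_x) ≈ 94.90°.

≈ 18°N, 95°E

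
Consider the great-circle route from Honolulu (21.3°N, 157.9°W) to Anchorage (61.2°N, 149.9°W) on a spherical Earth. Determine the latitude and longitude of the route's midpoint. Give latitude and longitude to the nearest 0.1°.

Convert each endpoint to a unit vector on the sphere (x = cos φ cos λ, y = cos φ sin λ, z = sin φ).
The central angle between the endpoints is δ = arccos(p₁·p₂) ≈ 0.703 rad (40.3°).
Interpolate at f = 1/2 with slerp weights a = sin((1−f)δ)/sin δ ≈ 0.533, b = sin(fδ)/sin δ ≈ 0.533.
p = a·p₁ + b·p₂ ≈ (-0.682, -0.315, 0.660); φ = arcsin(p_z) ≈ 41.31°, λ = atan2(p_y, p_x) ≈ -155.18°.

≈ (41.3°N, 155.2°W)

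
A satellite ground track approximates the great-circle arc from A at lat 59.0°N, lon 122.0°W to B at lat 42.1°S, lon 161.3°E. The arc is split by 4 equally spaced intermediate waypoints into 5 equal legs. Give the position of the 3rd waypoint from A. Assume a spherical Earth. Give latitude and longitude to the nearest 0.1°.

Convert each endpoint to a unit vector on the sphere (x = cos φ cos λ, y = cos φ sin λ, z = sin φ).
The central angle between the endpoints is δ = arccos(p₁·p₂) ≈ 2.079 rad (119.1°).
Interpolate at f = 3/5 with slerp weights a = sin((1−f)δ)/sin δ ≈ 0.846, b = sin(fδ)/sin δ ≈ 1.085.
p = a·p₁ + b·p₂ ≈ (-0.994, -0.111, -0.003); φ = arcsin(p_z) ≈ -0.14°, λ = atan2(p_y, p_x) ≈ -173.61°.

≈ lat 0.1°S, lon 173.6°W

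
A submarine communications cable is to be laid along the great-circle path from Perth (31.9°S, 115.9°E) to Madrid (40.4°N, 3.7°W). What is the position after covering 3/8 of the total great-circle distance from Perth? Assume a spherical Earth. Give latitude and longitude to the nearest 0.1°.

From cos δ = sin φ₁ sin φ₂ + cos φ₁ cos φ₂ cos Δλ, the central angle is δ ≈ 2.294 rad (131.4°).
Interpolate at f = 3/8 with slerp weights a = sin((1−f)δ)/sin δ ≈ 1.321, b = sin(fδ)/sin δ ≈ 1.011.
p = a·p₁ + b·p₂ ≈ (0.278, 0.960, -0.043); φ = arcsin(p_z) ≈ -2.46°, λ = atan2(p_y, p_x) ≈ 73.82°.

≈ 2.5°S, 73.8°E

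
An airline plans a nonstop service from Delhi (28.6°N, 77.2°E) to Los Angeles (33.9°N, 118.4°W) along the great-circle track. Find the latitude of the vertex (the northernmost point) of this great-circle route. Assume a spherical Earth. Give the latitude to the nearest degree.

The great circle lies in the plane with unit normal n̂ = (p₁ × p₂)/|p₁ × p₂|.
Here n̂_z ≈ +0.218; the vertex latitude is φ_max = arccos|n̂_z| ≈ 77.4°.
Check via Clairaut: cos φ_max = |cos φ₁| · sin C = cos(28.6°)·sin(14.4°) ≈ 0.218, again giving ≈ 77.4°.

≈ 77°N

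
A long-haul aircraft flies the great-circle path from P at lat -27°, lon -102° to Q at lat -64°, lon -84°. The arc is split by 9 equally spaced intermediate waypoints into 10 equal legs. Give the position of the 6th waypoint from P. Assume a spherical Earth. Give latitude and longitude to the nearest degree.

≈ lat -50°, lon -94°

Convert each endpoint to a unit vector on the sphere (x = cos φ cos λ, y = cos φ sin λ, z = sin φ).
The central angle between the endpoints is δ = arccos(p₁·p₂) ≈ 0.677 rad (38.8°).
Interpolate at f = 6/10 with slerp weights a = sin((1−f)δ)/sin δ ≈ 0.427, b = sin(fδ)/sin δ ≈ 0.631.
p = a·p₁ + b·p₂ ≈ (-0.050, -0.647, -0.761); φ = arcsin(p_z) ≈ -49.53°, λ = atan2(p_y, p_x) ≈ -94.44°.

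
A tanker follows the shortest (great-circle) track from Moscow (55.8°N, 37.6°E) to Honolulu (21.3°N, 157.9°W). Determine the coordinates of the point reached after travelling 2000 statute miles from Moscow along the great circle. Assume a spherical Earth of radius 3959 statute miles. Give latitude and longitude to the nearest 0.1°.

≈ 80.7°N, 87.2°E

Write both endpoints as unit vectors p₁, p₂ with components (cos φ cos λ, cos φ sin λ, sin φ).
The central angle between the endpoints is δ = arccos(p₁·p₂) ≈ 1.776 rad (101.8°). The total great-circle distance is δ·R ≈ 1.776 × 3959 ≈ 7033 mi, so the target fraction is f = 2000/7033 ≈ 0.284.
Interpolate at f ≈ 0.284 with slerp weights a = sin((1−f)δ)/sin δ ≈ 0.976, b = sin(fδ)/sin δ ≈ 0.494.
p = a·p₁ + b·p₂ ≈ (0.008, 0.161, 0.987); φ = arcsin(p_z) ≈ 80.70°, λ = atan2(p_y, p_x) ≈ 87.20°.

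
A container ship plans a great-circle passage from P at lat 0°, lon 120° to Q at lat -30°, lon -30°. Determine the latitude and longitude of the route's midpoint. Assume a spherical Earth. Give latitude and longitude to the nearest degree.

Convert each endpoint to a unit vector on the sphere (x = cos φ cos λ, y = cos φ sin λ, z = sin φ).
The central angle between the endpoints is δ = arccos(p₁·p₂) ≈ 2.419 rad (138.6°).
Interpolate at f = 1/2 with slerp weights a = sin((1−f)δ)/sin δ ≈ 1.414, b = sin(fδ)/sin δ ≈ 1.414.
p = a·p₁ + b·p₂ ≈ (0.354, 0.612, -0.707); φ = arcsin(p_z) ≈ -45.00°, λ = atan2(p_y, p_x) ≈ 60.00°.

≈ lat -45°, lon 60°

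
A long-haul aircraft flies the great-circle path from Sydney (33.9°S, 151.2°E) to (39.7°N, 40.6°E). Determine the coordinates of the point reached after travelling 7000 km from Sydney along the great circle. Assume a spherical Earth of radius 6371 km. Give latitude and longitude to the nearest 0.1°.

≈ (5.2°N, 98.9°E)

Write both endpoints as unit vectors p₁, p₂ with components (cos φ cos λ, cos φ sin λ, sin φ).
The central angle between the endpoints is δ = arccos(p₁·p₂) ≈ 2.191 rad (125.5°). The total great-circle distance is δ·R ≈ 2.191 × 6371 ≈ 13957 km, so the target fraction is f = 7000/13957 ≈ 0.502.
Interpolate at f ≈ 0.502 with slerp weights a = sin((1−f)δ)/sin δ ≈ 1.090, b = sin(fδ)/sin δ ≈ 1.094.
p = a·p₁ + b·p₂ ≈ (-0.154, 0.984, 0.091); φ = arcsin(p_z) ≈ 5.21°, λ = atan2(p_y, p_x) ≈ 98.89°.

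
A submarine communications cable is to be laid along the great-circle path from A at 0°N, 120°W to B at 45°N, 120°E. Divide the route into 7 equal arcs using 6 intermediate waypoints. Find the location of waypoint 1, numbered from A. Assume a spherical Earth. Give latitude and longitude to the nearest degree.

Write both endpoints as unit vectors p₁, p₂ with components (cos φ cos λ, cos φ sin λ, sin φ).
The central angle between the endpoints is δ = arccos(p₁·p₂) ≈ 1.932 rad (110.7°).
Interpolate at f = 1/7 with slerp weights a = sin((1−f)δ)/sin δ ≈ 1.065, b = sin(fδ)/sin δ ≈ 0.291.
p = a·p₁ + b·p₂ ≈ (-0.636, -0.744, 0.206); φ = arcsin(p_z) ≈ 11.89°, λ = atan2(p_y, p_x) ≈ -130.51°.

≈ 12°N, 131°W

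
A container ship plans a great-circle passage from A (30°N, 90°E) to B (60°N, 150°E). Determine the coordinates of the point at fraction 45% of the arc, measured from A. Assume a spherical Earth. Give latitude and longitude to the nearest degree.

≈ (47°N, 108°E)

Write both endpoints as unit vectors p₁, p₂ with components (cos φ cos λ, cos φ sin λ, sin φ).
The central angle between the endpoints is δ = arccos(p₁·p₂) ≈ 0.864 rad (49.5°).
Interpolate at f = 0.45 with slerp weights a = sin((1−f)δ)/sin δ ≈ 0.602, b = sin(fδ)/sin δ ≈ 0.498.
p = a·p₁ + b·p₂ ≈ (-0.216, 0.646, 0.733); φ = arcsin(p_z) ≈ 47.10°, λ = atan2(p_y, p_x) ≈ 108.49°.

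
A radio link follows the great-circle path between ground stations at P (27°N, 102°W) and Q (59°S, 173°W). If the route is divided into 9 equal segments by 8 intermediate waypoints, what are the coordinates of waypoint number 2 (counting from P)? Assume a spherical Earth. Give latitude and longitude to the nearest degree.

≈ (7°N, 113°W)

From cos δ = sin φ₁ sin φ₂ + cos φ₁ cos φ₂ cos Δλ, the central angle is δ ≈ 1.813 rad (103.9°).
Interpolate at f = 2/9 with slerp weights a = sin((1−f)δ)/sin δ ≈ 1.017, b = sin(fδ)/sin δ ≈ 0.404.
p = a·p₁ + b·p₂ ≈ (-0.395, -0.911, 0.115); φ = arcsin(p_z) ≈ 6.63°, λ = atan2(p_y, p_x) ≈ -113.42°.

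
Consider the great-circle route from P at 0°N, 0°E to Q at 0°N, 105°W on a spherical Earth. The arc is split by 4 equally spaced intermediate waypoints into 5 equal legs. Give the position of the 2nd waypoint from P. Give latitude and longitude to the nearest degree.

≈ 0°N, 42°W

The haversine formula gives a central angle δ ≈ 1.833 rad (105.0°) between the endpoints.
Interpolate at f = 2/5 with slerp weights a = sin((1−f)δ)/sin δ ≈ 0.922, b = sin(fδ)/sin δ ≈ 0.693.
p = a·p₁ + b·p₂ ≈ (0.743, -0.669, 0.000); φ = arcsin(p_z) ≈ 0.00°, λ = atan2(p_y, p_x) ≈ -42.00°.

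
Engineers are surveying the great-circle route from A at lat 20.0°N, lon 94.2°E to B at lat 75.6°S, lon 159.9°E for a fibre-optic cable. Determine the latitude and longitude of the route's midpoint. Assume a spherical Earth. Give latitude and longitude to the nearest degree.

Convert each endpoint to a unit vector on the sphere (x = cos φ cos λ, y = cos φ sin λ, z = sin φ).
The central angle between the endpoints is δ = arccos(p₁·p₂) ≈ 1.808 rad (103.6°).
Interpolate at f = 1/2 with slerp weights a = sin((1−f)δ)/sin δ ≈ 0.809, b = sin(fδ)/sin δ ≈ 0.809.
p = a·p₁ + b·p₂ ≈ (-0.244, 0.827, -0.507); φ = arcsin(p_z) ≈ -30.44°, λ = atan2(p_y, p_x) ≈ 106.47°.

≈ lat 30°S, lon 106°E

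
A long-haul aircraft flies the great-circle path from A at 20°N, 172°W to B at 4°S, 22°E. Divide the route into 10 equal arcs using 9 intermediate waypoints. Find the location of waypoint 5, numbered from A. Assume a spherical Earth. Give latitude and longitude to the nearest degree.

Write both endpoints as unit vectors p₁, p₂ with components (cos φ cos λ, cos φ sin λ, sin φ).
The central angle between the endpoints is δ = arccos(p₁·p₂) ≈ 2.775 rad (159.0°).
Interpolate at f = 5/10 with slerp weights a = sin((1−f)δ)/sin δ ≈ 2.740, b = sin(fδ)/sin δ ≈ 2.740.
p = a·p₁ + b·p₂ ≈ (-0.015, 0.666, 0.746); φ = arcsin(p_z) ≈ 48.25°, λ = atan2(p_y, p_x) ≈ 91.33°.

≈ 48°N, 91°E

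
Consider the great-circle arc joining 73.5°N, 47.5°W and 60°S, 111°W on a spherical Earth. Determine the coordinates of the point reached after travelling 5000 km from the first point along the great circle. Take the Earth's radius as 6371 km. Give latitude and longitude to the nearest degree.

The haversine formula gives a central angle δ ≈ 2.445 rad (140.1°) between the endpoints. The total great-circle distance is δ·R ≈ 2.445 × 6371 ≈ 15577 km, so the target fraction is f = 5000/15577 ≈ 0.321.
Interpolate at f ≈ 0.321 with slerp weights a = sin((1−f)δ)/sin δ ≈ 1.552, b = sin(fδ)/sin δ ≈ 1.101.
p = a·p₁ + b·p₂ ≈ (0.100, -0.839, 0.535); φ = arcsin(p_z) ≈ 32.31°, λ = atan2(p_y, p_x) ≈ -83.17°.

≈ 32°N, 83°W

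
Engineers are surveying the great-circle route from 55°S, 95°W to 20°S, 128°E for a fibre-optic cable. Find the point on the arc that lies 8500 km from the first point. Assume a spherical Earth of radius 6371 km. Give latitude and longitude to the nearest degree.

≈ 38°S, 138°E

Convert each endpoint to a unit vector on the sphere (x = cos φ cos λ, y = cos φ sin λ, z = sin φ).
The central angle between the endpoints is δ = arccos(p₁·p₂) ≈ 1.685 rad (96.5°). The total great-circle distance is δ·R ≈ 1.685 × 6371 ≈ 10736 km, so the target fraction is f = 8500/10736 ≈ 0.792.
Interpolate at f ≈ 0.792 with slerp weights a = sin((1−f)δ)/sin δ ≈ 0.346, b = sin(fδ)/sin δ ≈ 0.979.
p = a·p₁ + b·p₂ ≈ (-0.583, 0.527, -0.618); φ = arcsin(p_z) ≈ -38.18°, λ = atan2(p_y, p_x) ≈ 137.91°.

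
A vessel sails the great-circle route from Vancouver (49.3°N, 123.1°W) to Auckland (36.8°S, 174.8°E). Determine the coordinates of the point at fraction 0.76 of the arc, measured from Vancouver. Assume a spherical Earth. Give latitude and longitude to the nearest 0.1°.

The haversine formula gives a central angle δ ≈ 1.782 rad (102.1°) between the endpoints.
Interpolate at f = 0.76 with slerp weights a = sin((1−f)δ)/sin δ ≈ 0.424, b = sin(fδ)/sin δ ≈ 0.999.
p = a·p₁ + b·p₂ ≈ (-0.948, -0.159, -0.277); φ = arcsin(p_z) ≈ -16.07°, λ = atan2(p_y, p_x) ≈ -170.46°.

≈ 16.1°S, 170.5°W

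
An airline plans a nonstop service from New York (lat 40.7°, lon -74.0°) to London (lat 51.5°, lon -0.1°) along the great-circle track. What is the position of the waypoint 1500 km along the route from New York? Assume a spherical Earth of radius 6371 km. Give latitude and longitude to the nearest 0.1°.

Write both endpoints as unit vectors p₁, p₂ with components (cos φ cos λ, cos φ sin λ, sin φ).
The central angle between the endpoints is δ = arccos(p₁·p₂) ≈ 0.875 rad (50.1°). The total great-circle distance is δ·R ≈ 0.875 × 6371 ≈ 5573 km, so the target fraction is f = 1500/5573 ≈ 0.269.
Interpolate at f ≈ 0.269 with slerp weights a = sin((1−f)δ)/sin δ ≈ 0.777, b = sin(fδ)/sin δ ≈ 0.304.
p = a·p₁ + b·p₂ ≈ (0.352, -0.567, 0.745); φ = arcsin(p_z) ≈ 48.15°, λ = atan2(p_y, p_x) ≈ -58.19°.

≈ lat 48.2°, lon -58.2°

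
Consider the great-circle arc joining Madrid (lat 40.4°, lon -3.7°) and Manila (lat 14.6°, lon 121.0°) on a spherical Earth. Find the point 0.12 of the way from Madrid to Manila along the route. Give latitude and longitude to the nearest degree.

≈ lat 47°, lon 11°

Write both endpoints as unit vectors p₁, p₂ with components (cos φ cos λ, cos φ sin λ, sin φ).
The central angle between the endpoints is δ = arccos(p₁·p₂) ≈ 1.830 rad (104.8°).
Interpolate at f = 0.12 with slerp weights a = sin((1−f)δ)/sin δ ≈ 1.034, b = sin(fδ)/sin δ ≈ 0.225.
p = a·p₁ + b·p₂ ≈ (0.673, 0.136, 0.727); φ = arcsin(p_z) ≈ 46.62°, λ = atan2(p_y, p_x) ≈ 11.43°.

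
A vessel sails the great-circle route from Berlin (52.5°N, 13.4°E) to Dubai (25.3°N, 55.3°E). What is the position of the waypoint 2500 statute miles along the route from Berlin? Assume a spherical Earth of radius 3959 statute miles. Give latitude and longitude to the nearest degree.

Convert each endpoint to a unit vector on the sphere (x = cos φ cos λ, y = cos φ sin λ, z = sin φ).
The central angle between the endpoints is δ = arccos(p₁·p₂) ≈ 0.725 rad (41.5°). The total great-circle distance is δ·R ≈ 0.725 × 3959 ≈ 2869 mi, so the target fraction is f = 2500/2869 ≈ 0.871.
Interpolate at f ≈ 0.871 with slerp weights a = sin((1−f)δ)/sin δ ≈ 0.140, b = sin(fδ)/sin δ ≈ 0.891.
p = a·p₁ + b·p₂ ≈ (0.541, 0.682, 0.492); φ = arcsin(p_z) ≈ 29.47°, λ = atan2(p_y, p_x) ≈ 51.54°.

≈ 29°N, 52°E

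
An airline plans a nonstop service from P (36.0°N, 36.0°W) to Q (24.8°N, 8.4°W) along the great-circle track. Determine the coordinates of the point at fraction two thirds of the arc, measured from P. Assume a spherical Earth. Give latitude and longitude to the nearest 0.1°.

≈ (29.2°N, 16.9°W)

Convert each endpoint to a unit vector on the sphere (x = cos φ cos λ, y = cos φ sin λ, z = sin φ).
The central angle between the endpoints is δ = arccos(p₁·p₂) ≈ 0.457 rad (26.2°).
Interpolate at f = 2/3 with slerp weights a = sin((1−f)δ)/sin δ ≈ 0.344, b = sin(fδ)/sin δ ≈ 0.680.
p = a·p₁ + b·p₂ ≈ (0.836, -0.254, 0.487); φ = arcsin(p_z) ≈ 29.16°, λ = atan2(p_y, p_x) ≈ -16.89°.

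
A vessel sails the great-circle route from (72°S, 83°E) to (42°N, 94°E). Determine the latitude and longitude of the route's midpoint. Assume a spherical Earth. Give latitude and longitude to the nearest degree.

The haversine formula gives a central angle δ ≈ 1.994 rad (114.3°) between the endpoints.
Interpolate at f = 1/2 with slerp weights a = sin((1−f)δ)/sin δ ≈ 0.921, b = sin(fδ)/sin δ ≈ 0.921.
p = a·p₁ + b·p₂ ≈ (-0.013, 0.966, -0.260); φ = arcsin(p_z) ≈ -15.05°, λ = atan2(p_y, p_x) ≈ 90.78°.

≈ (15°S, 91°E)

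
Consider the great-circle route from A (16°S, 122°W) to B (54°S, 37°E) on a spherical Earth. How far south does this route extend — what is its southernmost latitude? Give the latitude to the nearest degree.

≈ 78°S

The great circle lies in the plane with unit normal n̂ = (p₁ × p₂)/|p₁ × p₂|.
Here n̂_z ≈ +0.213; the vertex latitude is φ_max = arccos|n̂_z| ≈ 77.7°.
Check via Clairaut: cos φ_max = |cos φ₁| · sin C = cos(16.0°)·sin(167.2°) ≈ 0.213, again giving ≈ 77.7°.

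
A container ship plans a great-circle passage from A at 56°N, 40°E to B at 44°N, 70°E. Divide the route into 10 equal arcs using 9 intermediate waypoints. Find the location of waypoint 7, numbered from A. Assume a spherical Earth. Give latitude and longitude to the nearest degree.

≈ 48°N, 63°E

Convert each endpoint to a unit vector on the sphere (x = cos φ cos λ, y = cos φ sin λ, z = sin φ).
The central angle between the endpoints is δ = arccos(p₁·p₂) ≈ 0.392 rad (22.4°).
Interpolate at f = 7/10 with slerp weights a = sin((1−f)δ)/sin δ ≈ 0.307, b = sin(fδ)/sin δ ≈ 0.709.
p = a·p₁ + b·p₂ ≈ (0.306, 0.590, 0.747); φ = arcsin(p_z) ≈ 48.36°, λ = atan2(p_y, p_x) ≈ 62.58°.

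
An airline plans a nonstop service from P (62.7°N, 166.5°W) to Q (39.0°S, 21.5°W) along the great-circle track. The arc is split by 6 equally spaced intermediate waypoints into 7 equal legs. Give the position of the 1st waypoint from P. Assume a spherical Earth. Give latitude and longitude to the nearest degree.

≈ (66°N, 117°W)

Write both endpoints as unit vectors p₁, p₂ with components (cos φ cos λ, cos φ sin λ, sin φ).
The central angle between the endpoints is δ = arccos(p₁·p₂) ≈ 2.589 rad (148.3°).
Interpolate at f = 1/7 with slerp weights a = sin((1−f)δ)/sin δ ≈ 1.519, b = sin(fδ)/sin δ ≈ 0.689.
p = a·p₁ + b·p₂ ≈ (-0.179, -0.359, 0.916); φ = arcsin(p_z) ≈ 66.35°, λ = atan2(p_y, p_x) ≈ -116.55°.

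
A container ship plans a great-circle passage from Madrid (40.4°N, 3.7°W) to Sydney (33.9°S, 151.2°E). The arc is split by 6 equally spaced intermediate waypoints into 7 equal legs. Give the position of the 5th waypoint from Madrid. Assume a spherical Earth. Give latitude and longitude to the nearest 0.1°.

≈ 7.9°S, 110.7°E

Convert each endpoint to a unit vector on the sphere (x = cos φ cos λ, y = cos φ sin λ, z = sin φ).
The central angle between the endpoints is δ = arccos(p₁·p₂) ≈ 2.776 rad (159.0°).
Interpolate at f = 5/7 with slerp weights a = sin((1−f)δ)/sin δ ≈ 1.993, b = sin(fδ)/sin δ ≈ 2.563.
p = a·p₁ + b·p₂ ≈ (-0.350, 0.927, -0.138); φ = arcsin(p_z) ≈ -7.92°, λ = atan2(p_y, p_x) ≈ 110.66°.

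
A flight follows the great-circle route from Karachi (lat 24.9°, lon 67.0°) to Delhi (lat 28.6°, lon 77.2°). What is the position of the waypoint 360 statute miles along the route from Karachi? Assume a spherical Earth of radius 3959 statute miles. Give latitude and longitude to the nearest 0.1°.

Convert each endpoint to a unit vector on the sphere (x = cos φ cos λ, y = cos φ sin λ, z = sin φ).
The central angle between the endpoints is δ = arccos(p₁·p₂) ≈ 0.172 rad (9.8°). The total great-circle distance is δ·R ≈ 0.172 × 3959 ≈ 679 mi, so the target fraction is f = 360/679 ≈ 0.530.
Interpolate at f ≈ 0.530 with slerp weights a = sin((1−f)δ)/sin δ ≈ 0.472, b = sin(fδ)/sin δ ≈ 0.532.
p = a·p₁ + b·p₂ ≈ (0.271, 0.849, 0.453); φ = arcsin(p_z) ≈ 26.95°, λ = atan2(p_y, p_x) ≈ 72.33°.

≈ lat 27.0°, lon 72.3°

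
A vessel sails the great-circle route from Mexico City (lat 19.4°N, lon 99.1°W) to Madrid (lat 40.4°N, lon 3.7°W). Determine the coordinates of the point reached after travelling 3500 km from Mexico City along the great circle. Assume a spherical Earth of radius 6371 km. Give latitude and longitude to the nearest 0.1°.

≈ lat 36.8°N, lon 69.1°W

Convert each endpoint to a unit vector on the sphere (x = cos φ cos λ, y = cos φ sin λ, z = sin φ).
The central angle between the endpoints is δ = arccos(p₁·p₂) ≈ 1.423 rad (81.5°). The total great-circle distance is δ·R ≈ 1.423 × 6371 ≈ 9063 km, so the target fraction is f = 3500/9063 ≈ 0.386.
Interpolate at f ≈ 0.386 with slerp weights a = sin((1−f)δ)/sin δ ≈ 0.775, b = sin(fδ)/sin δ ≈ 0.528.
p = a·p₁ + b·p₂ ≈ (0.286, -0.748, 0.600); φ = arcsin(p_z) ≈ 36.84°, λ = atan2(p_y, p_x) ≈ -69.09°.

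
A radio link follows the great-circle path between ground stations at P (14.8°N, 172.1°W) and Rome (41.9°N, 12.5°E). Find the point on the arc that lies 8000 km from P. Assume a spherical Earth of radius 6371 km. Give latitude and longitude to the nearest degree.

≈ (85°N, 138°E)

Write both endpoints as unit vectors p₁, p₂ with components (cos φ cos λ, cos φ sin λ, sin φ).
The central angle between the endpoints is δ = arccos(p₁·p₂) ≈ 2.149 rad (123.1°). The total great-circle distance is δ·R ≈ 2.149 × 6371 ≈ 13693 km, so the target fraction is f = 8000/13693 ≈ 0.584.
Interpolate at f ≈ 0.584 with slerp weights a = sin((1−f)δ)/sin δ ≈ 0.931, b = sin(fδ)/sin δ ≈ 1.135.
p = a·p₁ + b·p₂ ≈ (-0.066, 0.059, 0.996); φ = arcsin(p_z) ≈ 84.90°, λ = atan2(p_y, p_x) ≈ 138.15°.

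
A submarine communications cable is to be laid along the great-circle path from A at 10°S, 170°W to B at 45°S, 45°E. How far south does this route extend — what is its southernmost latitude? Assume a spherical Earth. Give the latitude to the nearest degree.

The great circle lies in the plane with unit normal n̂ = (p₁ × p₂)/|p₁ × p₂|.
Here n̂_z ≈ -0.447; the vertex latitude is φ_max = arccos|n̂_z| ≈ 63.5°.

≈ 63°S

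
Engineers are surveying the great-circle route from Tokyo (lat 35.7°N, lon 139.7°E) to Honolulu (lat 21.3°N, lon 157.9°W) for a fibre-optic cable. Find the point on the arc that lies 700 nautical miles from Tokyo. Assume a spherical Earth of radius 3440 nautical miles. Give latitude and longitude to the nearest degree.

≈ lat 35°N, lon 154°E

From cos δ = sin φ₁ sin φ₂ + cos φ₁ cos φ₂ cos Δλ, the central angle is δ ≈ 0.973 rad (55.8°). The total great-circle distance is δ·R ≈ 0.973 × 3440 ≈ 3348 nmi, so the target fraction is f = 700/3348 ≈ 0.209.
Interpolate at f ≈ 0.209 with slerp weights a = sin((1−f)δ)/sin δ ≈ 0.842, b = sin(fδ)/sin δ ≈ 0.244.
p = a·p₁ + b·p₂ ≈ (-0.732, 0.357, 0.580); φ = arcsin(p_z) ≈ 35.45°, λ = atan2(p_y, p_x) ≈ 154.04°.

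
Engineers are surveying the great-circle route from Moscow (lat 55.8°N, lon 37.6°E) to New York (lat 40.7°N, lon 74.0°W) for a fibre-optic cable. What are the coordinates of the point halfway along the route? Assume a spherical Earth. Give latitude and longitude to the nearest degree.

Convert each endpoint to a unit vector on the sphere (x = cos φ cos λ, y = cos φ sin λ, z = sin φ).
The central angle between the endpoints is δ = arccos(p₁·p₂) ≈ 1.178 rad (67.5°).
Interpolate at f = 1/2 with slerp weights a = sin((1−f)δ)/sin δ ≈ 0.601, b = sin(fδ)/sin δ ≈ 0.601.
p = a·p₁ + b·p₂ ≈ (0.393, -0.232, 0.890); φ = arcsin(p_z) ≈ 62.82°, λ = atan2(p_y, p_x) ≈ -30.53°.

≈ lat 63°N, lon 31°W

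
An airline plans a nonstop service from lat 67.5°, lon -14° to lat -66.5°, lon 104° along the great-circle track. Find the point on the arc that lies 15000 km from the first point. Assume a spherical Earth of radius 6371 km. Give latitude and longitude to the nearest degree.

≈ lat -51°, lon 74°

Convert each endpoint to a unit vector on the sphere (x = cos φ cos λ, y = cos φ sin λ, z = sin φ).
The central angle between the endpoints is δ = arccos(p₁·p₂) ≈ 2.736 rad (156.8°). The total great-circle distance is δ·R ≈ 2.736 × 6371 ≈ 17431 km, so the target fraction is f = 15000/17431 ≈ 0.861.
Interpolate at f ≈ 0.861 with slerp weights a = sin((1−f)δ)/sin δ ≈ 0.944, b = sin(fδ)/sin δ ≈ 1.796.
p = a·p₁ + b·p₂ ≈ (0.177, 0.607, -0.774); φ = arcsin(p_z) ≈ -50.75°, λ = atan2(p_y, p_x) ≈ 73.72°.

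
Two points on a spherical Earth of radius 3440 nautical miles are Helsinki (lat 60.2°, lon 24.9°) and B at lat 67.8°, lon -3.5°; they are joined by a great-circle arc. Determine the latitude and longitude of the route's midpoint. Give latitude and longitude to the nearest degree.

Write both endpoints as unit vectors p₁, p₂ with components (cos φ cos λ, cos φ sin λ, sin φ).
The central angle between the endpoints is δ = arccos(p₁·p₂) ≈ 0.251 rad (14.4°).
Interpolate at f = 1/2 with slerp weights a = sin((1−f)δ)/sin δ ≈ 0.504, b = sin(fδ)/sin δ ≈ 0.504.
p = a·p₁ + b·p₂ ≈ (0.417, 0.094, 0.904); φ = arcsin(p_z) ≈ 64.68°, λ = atan2(p_y, p_x) ≈ 12.67°.

≈ lat 65°, lon 13°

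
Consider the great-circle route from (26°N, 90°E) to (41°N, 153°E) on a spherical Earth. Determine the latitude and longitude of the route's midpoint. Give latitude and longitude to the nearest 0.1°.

From cos δ = sin φ₁ sin φ₂ + cos φ₁ cos φ₂ cos Δλ, the central angle is δ ≈ 0.933 rad (53.4°).
Interpolate at f = 1/2 with slerp weights a = sin((1−f)δ)/sin δ ≈ 0.560, b = sin(fδ)/sin δ ≈ 0.560.
p = a·p₁ + b·p₂ ≈ (-0.376, 0.695, 0.613); φ = arcsin(p_z) ≈ 37.78°, λ = atan2(p_y, p_x) ≈ 118.44°.

≈ (37.8°N, 118.4°E)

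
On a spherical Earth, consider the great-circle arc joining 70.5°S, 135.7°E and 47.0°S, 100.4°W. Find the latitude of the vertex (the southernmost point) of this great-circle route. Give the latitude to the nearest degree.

The great circle lies in the plane with unit normal n̂ = (p₁ × p₂)/|p₁ × p₂|.
Here n̂_z ≈ +0.229; the vertex latitude is φ_max = arccos|n̂_z| ≈ 76.8°.
Check via Clairaut: cos φ_max = |cos φ₁| · sin C = cos(70.5°)·sin(136.8°) ≈ 0.229, again giving ≈ 76.8°.

≈ 77°S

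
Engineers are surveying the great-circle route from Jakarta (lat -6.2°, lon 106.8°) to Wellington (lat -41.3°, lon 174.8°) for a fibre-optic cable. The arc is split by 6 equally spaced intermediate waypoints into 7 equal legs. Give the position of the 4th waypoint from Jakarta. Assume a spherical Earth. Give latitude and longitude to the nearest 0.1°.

The haversine formula gives a central angle δ ≈ 1.212 rad (69.4°) between the endpoints.
Interpolate at f = 4/7 with slerp weights a = sin((1−f)δ)/sin δ ≈ 0.530, b = sin(fδ)/sin δ ≈ 0.682.
p = a·p₁ + b·p₂ ≈ (-0.663, 0.551, -0.507); φ = arcsin(p_z) ≈ -30.49°, λ = atan2(p_y, p_x) ≈ 140.25°.

≈ lat -30.5°, lon 140.3°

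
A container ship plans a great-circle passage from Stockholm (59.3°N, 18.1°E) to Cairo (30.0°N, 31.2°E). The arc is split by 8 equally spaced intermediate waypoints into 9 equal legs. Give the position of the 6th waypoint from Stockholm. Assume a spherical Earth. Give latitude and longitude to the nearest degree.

Write both endpoints as unit vectors p₁, p₂ with components (cos φ cos λ, cos φ sin λ, sin φ).
The central angle between the endpoints is δ = arccos(p₁·p₂) ≈ 0.534 rad (30.6°).
Interpolate at f = 6/9 with slerp weights a = sin((1−f)δ)/sin δ ≈ 0.348, b = sin(fδ)/sin δ ≈ 0.685.
p = a·p₁ + b·p₂ ≈ (0.676, 0.362, 0.642); φ = arcsin(p_z) ≈ 39.91°, λ = atan2(p_y, p_x) ≈ 28.19°.

≈ (40°N, 28°E)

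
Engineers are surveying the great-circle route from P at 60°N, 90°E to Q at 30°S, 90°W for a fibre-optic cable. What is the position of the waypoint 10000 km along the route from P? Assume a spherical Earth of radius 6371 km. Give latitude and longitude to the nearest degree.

Convert each endpoint to a unit vector on the sphere (x = cos φ cos λ, y = cos φ sin λ, z = sin φ).
The central angle between the endpoints is δ = arccos(p₁·p₂) ≈ 2.618 rad (150.0°). The total great-circle distance is δ·R ≈ 2.618 × 6371 ≈ 16679 km, so the target fraction is f = 10000/16679 ≈ 0.600.
Interpolate at f ≈ 0.600 with slerp weights a = sin((1−f)δ)/sin δ ≈ 1.733, b = sin(fδ)/sin δ ≈ 2.000.
p = a·p₁ + b·p₂ ≈ (0.000, -0.865, 0.501); φ = arcsin(p_z) ≈ 30.07°, λ = atan2(p_y, p_x) ≈ -90.00°.

≈ 30°N, 90°W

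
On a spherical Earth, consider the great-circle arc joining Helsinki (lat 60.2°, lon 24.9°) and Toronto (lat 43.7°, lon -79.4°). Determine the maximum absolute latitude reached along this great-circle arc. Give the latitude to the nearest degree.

≈ 66°

The great circle lies in the plane with unit normal n̂ = (p₁ × p₂)/|p₁ × p₂|.
Here n̂_z ≈ -0.405; the vertex latitude is φ_max = arccos|n̂_z| ≈ 66.1°.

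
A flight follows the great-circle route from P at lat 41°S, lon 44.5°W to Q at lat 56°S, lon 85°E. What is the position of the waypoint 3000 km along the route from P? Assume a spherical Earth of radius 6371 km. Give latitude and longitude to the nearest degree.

From cos δ = sin φ₁ sin φ₂ + cos φ₁ cos φ₂ cos Δλ, the central angle is δ ≈ 1.292 rad (74.0°). The total great-circle distance is δ·R ≈ 1.292 × 6371 ≈ 8230 km, so the target fraction is f = 3000/8230 ≈ 0.365.
Interpolate at f ≈ 0.365 with slerp weights a = sin((1−f)δ)/sin δ ≈ 0.761, b = sin(fδ)/sin δ ≈ 0.472.
p = a·p₁ + b·p₂ ≈ (0.433, -0.140, -0.891); φ = arcsin(p_z) ≈ -62.95°, λ = atan2(p_y, p_x) ≈ -17.90°.

≈ lat 63°S, lon 18°W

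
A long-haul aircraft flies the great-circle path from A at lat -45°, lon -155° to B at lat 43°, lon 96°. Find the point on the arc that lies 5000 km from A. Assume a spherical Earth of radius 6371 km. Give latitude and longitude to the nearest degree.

≈ lat -17°, lon 163°

From cos δ = sin φ₁ sin φ₂ + cos φ₁ cos φ₂ cos Δλ, the central angle is δ ≈ 2.279 rad (130.6°). The total great-circle distance is δ·R ≈ 2.279 × 6371 ≈ 14521 km, so the target fraction is f = 5000/14521 ≈ 0.344.
Interpolate at f ≈ 0.344 with slerp weights a = sin((1−f)δ)/sin δ ≈ 1.313, b = sin(fδ)/sin δ ≈ 0.931.
p = a·p₁ + b·p₂ ≈ (-0.913, 0.284, -0.294); φ = arcsin(p_z) ≈ -17.08°, λ = atan2(p_y, p_x) ≈ 162.69°.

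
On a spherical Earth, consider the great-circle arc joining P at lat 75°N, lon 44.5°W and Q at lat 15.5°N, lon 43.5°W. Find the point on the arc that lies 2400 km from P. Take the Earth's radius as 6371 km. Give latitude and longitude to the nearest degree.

Write both endpoints as unit vectors p₁, p₂ with components (cos φ cos λ, cos φ sin λ, sin φ).
The central angle between the endpoints is δ = arccos(p₁·p₂) ≈ 1.039 rad (59.5°). The total great-circle distance is δ·R ≈ 1.039 × 6371 ≈ 6616 km, so the target fraction is f = 2400/6616 ≈ 0.363.
Interpolate at f ≈ 0.363 with slerp weights a = sin((1−f)δ)/sin δ ≈ 0.713, b = sin(fδ)/sin δ ≈ 0.427.
p = a·p₁ + b·p₂ ≈ (0.430, -0.413, 0.803); φ = arcsin(p_z) ≈ 53.42°, λ = atan2(p_y, p_x) ≈ -43.81°.

≈ lat 53°N, lon 44°W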